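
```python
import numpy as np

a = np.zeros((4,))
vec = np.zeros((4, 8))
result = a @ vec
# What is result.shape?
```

(8,)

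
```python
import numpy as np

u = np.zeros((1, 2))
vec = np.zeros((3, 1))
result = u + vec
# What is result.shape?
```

(3, 2)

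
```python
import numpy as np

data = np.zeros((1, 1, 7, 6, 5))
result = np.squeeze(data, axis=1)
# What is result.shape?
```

(1, 7, 6, 5)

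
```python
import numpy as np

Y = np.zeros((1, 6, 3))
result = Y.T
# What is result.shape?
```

(3, 6, 1)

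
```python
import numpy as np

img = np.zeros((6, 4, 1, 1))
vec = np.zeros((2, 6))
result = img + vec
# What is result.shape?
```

(6, 4, 2, 6)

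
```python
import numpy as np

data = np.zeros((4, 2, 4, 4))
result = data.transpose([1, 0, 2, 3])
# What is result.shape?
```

(2, 4, 4, 4)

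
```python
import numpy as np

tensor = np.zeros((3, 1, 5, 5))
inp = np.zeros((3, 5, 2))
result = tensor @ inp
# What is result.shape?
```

(3, 3, 5, 2)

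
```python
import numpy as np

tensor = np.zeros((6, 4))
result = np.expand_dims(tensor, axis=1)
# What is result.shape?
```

(6, 1, 4)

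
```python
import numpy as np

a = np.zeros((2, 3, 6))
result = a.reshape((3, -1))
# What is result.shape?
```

(3, 12)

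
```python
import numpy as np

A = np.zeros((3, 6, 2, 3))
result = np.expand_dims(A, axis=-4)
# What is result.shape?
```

(3, 1, 6, 2, 3)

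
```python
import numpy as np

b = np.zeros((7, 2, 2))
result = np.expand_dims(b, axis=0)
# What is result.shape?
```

(1, 7, 2, 2)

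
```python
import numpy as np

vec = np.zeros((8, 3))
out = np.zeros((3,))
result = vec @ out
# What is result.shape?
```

(8,)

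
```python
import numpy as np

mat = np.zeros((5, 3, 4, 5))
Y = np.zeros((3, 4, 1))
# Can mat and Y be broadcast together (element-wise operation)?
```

Yes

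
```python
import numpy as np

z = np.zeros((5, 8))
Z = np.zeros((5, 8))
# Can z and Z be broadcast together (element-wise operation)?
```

Yes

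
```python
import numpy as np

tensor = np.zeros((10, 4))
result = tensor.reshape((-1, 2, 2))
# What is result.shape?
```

(10, 2, 2)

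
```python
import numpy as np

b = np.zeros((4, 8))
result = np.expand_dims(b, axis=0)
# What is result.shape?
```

(1, 4, 8)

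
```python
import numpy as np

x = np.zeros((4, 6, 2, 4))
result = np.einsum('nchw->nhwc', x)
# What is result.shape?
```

(4, 2, 4, 6)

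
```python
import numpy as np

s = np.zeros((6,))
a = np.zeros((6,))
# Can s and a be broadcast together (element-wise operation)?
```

Yes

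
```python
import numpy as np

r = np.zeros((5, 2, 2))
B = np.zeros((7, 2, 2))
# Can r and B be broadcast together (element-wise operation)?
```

No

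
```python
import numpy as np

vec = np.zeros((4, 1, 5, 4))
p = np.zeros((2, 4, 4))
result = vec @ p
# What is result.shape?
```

(4, 2, 5, 4)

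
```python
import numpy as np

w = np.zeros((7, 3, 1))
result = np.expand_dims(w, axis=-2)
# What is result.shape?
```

(7, 3, 1, 1)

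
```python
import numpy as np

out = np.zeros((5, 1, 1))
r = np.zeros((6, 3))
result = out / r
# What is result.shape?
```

(5, 6, 3)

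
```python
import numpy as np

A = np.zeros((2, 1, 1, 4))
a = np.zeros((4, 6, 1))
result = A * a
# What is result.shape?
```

(2, 4, 6, 4)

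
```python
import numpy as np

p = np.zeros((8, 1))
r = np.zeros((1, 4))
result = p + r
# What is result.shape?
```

(8, 4)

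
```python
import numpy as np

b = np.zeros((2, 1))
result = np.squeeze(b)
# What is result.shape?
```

(2,)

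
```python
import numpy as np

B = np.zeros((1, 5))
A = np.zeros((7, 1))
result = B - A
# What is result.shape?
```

(7, 5)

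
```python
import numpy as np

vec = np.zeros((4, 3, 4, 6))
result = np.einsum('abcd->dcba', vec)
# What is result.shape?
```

(6, 4, 3, 4)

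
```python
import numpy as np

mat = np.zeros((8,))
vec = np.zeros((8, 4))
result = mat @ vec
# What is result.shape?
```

(4,)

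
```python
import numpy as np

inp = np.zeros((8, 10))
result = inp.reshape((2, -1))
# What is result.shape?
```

(2, 40)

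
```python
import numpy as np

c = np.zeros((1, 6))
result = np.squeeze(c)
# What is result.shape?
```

(6,)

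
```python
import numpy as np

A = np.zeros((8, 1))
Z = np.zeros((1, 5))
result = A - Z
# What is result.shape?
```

(8, 5)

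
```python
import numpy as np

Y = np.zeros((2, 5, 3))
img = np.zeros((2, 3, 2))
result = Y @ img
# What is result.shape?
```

(2, 5, 2)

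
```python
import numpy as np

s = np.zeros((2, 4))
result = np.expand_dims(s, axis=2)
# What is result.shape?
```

(2, 4, 1)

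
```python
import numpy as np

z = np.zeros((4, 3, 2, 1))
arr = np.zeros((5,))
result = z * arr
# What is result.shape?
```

(4, 3, 2, 5)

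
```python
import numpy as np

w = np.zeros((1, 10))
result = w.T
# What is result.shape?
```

(10, 1)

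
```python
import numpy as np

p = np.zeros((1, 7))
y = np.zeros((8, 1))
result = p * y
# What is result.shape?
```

(8, 7)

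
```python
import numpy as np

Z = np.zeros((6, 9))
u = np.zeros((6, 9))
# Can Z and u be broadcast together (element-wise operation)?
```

Yes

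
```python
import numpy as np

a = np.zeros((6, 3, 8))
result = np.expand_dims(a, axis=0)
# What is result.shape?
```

(1, 6, 3, 8)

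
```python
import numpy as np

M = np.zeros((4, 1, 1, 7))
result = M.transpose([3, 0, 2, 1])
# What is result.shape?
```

(7, 4, 1, 1)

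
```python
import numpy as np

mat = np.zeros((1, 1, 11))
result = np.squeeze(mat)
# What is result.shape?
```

(11,)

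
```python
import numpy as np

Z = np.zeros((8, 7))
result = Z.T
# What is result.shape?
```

(7, 8)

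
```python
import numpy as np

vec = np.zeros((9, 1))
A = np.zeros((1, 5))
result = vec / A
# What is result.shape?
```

(9, 5)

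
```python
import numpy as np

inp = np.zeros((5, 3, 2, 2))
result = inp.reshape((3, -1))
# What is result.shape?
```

(3, 20)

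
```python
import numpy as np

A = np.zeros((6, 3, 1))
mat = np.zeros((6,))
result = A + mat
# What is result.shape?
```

(6, 3, 6)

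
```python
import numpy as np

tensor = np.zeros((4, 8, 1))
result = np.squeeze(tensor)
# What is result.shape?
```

(4, 8)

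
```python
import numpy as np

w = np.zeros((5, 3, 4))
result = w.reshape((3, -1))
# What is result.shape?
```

(3, 20)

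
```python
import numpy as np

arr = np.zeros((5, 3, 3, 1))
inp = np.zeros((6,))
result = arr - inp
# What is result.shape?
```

(5, 3, 3, 6)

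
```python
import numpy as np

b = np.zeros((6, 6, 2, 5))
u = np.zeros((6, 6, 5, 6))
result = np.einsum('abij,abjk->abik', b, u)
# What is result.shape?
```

(6, 6, 2, 6)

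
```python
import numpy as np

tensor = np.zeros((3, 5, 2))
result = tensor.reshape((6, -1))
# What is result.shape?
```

(6, 5)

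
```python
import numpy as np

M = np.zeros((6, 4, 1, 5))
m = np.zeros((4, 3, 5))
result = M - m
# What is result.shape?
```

(6, 4, 3, 5)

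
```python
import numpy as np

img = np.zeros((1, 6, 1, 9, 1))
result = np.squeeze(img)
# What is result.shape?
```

(6, 9)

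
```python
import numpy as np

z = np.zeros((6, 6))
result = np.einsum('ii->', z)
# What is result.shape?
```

()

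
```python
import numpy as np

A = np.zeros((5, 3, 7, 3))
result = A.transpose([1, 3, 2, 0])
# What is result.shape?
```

(3, 3, 7, 5)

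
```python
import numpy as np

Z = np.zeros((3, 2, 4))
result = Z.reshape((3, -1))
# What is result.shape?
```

(3, 8)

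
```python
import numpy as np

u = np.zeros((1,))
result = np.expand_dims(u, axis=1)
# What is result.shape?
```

(1, 1)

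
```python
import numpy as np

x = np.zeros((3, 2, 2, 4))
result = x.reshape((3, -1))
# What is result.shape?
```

(3, 16)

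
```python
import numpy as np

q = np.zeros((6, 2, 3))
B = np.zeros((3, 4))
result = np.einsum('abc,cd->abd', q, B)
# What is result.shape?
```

(6, 2, 4)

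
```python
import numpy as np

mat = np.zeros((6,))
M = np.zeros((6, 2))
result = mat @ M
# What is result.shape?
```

(2,)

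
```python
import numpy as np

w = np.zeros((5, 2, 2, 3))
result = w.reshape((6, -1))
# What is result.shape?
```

(6, 10)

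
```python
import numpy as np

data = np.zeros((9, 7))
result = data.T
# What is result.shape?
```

(7, 9)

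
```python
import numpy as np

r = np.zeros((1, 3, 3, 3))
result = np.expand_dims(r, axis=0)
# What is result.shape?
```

(1, 1, 3, 3, 3)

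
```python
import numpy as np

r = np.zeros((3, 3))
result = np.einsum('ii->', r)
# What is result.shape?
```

()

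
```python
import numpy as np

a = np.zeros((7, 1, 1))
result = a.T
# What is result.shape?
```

(1, 1, 7)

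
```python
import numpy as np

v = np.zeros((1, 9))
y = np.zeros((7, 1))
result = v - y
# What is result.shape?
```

(7, 9)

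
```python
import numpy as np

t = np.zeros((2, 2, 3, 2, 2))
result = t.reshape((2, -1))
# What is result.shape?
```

(2, 24)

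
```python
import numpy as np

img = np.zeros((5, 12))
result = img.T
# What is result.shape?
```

(12, 5)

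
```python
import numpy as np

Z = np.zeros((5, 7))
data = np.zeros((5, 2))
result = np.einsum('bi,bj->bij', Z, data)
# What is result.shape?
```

(5, 7, 2)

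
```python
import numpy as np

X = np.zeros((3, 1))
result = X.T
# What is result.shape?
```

(1, 3)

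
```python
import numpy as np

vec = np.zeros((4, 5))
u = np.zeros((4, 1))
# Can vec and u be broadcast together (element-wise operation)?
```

Yes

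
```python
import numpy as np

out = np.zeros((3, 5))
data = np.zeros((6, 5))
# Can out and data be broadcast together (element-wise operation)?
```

No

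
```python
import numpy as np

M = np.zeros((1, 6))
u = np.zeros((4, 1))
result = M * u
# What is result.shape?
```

(4, 6)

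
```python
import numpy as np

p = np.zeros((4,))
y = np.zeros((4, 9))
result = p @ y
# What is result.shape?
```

(9,)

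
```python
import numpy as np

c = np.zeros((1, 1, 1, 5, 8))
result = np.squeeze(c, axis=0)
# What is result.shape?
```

(1, 1, 5, 8)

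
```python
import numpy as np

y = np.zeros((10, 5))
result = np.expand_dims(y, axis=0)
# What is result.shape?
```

(1, 10, 5)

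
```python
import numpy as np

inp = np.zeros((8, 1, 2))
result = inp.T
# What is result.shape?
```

(2, 1, 8)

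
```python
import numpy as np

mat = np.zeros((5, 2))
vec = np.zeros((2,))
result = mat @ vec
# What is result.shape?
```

(5,)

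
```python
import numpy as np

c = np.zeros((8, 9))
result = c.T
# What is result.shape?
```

(9, 8)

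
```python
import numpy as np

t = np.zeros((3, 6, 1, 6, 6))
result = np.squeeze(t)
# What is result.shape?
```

(3, 6, 6, 6)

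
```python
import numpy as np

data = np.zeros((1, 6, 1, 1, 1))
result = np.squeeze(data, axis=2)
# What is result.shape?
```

(1, 6, 1, 1)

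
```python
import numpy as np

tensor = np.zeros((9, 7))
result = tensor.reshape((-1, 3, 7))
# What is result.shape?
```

(3, 3, 7)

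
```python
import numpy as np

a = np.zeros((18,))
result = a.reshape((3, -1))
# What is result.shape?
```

(3, 6)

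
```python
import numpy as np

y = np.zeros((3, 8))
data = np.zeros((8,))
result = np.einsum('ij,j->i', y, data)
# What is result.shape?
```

(3,)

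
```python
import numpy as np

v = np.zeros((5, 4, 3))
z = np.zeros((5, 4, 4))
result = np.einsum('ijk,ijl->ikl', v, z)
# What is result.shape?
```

(5, 3, 4)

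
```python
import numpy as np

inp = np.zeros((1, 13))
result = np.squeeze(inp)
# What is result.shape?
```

(13,)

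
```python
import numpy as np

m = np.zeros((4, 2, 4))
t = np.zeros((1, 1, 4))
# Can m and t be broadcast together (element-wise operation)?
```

Yes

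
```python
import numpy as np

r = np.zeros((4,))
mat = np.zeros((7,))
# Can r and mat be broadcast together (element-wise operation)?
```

No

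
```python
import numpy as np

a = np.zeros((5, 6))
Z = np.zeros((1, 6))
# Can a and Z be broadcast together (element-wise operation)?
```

Yes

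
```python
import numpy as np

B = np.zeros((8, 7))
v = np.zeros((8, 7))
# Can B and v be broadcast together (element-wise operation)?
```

Yes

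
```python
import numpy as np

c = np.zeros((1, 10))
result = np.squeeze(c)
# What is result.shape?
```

(10,)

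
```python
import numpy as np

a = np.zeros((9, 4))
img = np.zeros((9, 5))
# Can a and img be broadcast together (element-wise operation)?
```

No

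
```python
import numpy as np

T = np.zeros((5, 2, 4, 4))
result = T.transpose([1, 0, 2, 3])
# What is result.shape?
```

(2, 5, 4, 4)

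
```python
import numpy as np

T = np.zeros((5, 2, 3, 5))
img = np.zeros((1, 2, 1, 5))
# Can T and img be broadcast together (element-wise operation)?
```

Yes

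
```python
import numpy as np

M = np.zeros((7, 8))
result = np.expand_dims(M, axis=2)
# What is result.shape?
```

(7, 8, 1)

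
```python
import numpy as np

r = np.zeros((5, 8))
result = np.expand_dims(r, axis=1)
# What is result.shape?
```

(5, 1, 8)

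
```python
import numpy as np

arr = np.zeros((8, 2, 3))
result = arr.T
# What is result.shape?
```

(3, 2, 8)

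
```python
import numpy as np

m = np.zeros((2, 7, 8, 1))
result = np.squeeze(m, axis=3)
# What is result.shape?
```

(2, 7, 8)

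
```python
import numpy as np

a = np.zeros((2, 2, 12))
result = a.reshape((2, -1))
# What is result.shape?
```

(2, 24)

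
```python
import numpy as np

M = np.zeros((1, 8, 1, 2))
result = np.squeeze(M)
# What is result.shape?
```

(8, 2)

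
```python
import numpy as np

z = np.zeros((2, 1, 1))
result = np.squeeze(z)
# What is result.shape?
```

(2,)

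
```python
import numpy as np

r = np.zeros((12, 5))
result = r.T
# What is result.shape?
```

(5, 12)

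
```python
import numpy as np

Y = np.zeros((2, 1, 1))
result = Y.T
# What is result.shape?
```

(1, 1, 2)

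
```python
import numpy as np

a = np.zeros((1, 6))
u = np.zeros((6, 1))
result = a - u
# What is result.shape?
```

(6, 6)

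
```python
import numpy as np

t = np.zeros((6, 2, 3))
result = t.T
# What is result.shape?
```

(3, 2, 6)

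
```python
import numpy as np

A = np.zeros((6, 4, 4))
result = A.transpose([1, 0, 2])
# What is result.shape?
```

(4, 6, 4)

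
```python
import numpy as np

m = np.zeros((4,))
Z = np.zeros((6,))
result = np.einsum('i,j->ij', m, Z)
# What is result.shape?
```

(4, 6)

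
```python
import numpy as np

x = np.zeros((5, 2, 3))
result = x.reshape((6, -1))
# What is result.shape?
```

(6, 5)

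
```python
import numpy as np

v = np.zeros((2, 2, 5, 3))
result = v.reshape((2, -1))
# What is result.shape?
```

(2, 30)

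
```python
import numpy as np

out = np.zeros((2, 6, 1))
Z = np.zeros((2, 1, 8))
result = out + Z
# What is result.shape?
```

(2, 6, 8)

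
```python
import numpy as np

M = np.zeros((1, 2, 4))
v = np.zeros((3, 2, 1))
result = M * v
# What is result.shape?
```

(3, 2, 4)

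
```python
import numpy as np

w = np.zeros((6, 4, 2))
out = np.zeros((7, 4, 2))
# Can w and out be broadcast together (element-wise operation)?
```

No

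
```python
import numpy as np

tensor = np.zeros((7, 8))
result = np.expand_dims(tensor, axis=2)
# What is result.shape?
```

(7, 8, 1)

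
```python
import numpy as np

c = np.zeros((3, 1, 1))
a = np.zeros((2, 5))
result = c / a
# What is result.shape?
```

(3, 2, 5)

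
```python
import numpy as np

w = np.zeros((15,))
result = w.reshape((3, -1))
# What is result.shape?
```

(3, 5)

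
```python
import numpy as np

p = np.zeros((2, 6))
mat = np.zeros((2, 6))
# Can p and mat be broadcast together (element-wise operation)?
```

Yes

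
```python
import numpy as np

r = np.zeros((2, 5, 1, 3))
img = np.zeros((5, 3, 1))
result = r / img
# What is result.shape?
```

(2, 5, 3, 3)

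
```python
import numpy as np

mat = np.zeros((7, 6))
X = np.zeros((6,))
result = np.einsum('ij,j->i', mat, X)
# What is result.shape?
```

(7,)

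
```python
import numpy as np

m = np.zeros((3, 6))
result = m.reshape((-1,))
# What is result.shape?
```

(18,)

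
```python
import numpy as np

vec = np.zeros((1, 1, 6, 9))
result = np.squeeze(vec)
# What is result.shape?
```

(6, 9)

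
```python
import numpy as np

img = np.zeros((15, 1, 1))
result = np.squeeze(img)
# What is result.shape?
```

(15,)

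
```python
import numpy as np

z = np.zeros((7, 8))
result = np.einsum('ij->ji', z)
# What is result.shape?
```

(8, 7)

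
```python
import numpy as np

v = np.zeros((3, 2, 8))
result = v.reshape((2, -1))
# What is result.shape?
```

(2, 24)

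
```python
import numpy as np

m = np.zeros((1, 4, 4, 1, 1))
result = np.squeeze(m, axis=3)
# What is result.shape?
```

(1, 4, 4, 1)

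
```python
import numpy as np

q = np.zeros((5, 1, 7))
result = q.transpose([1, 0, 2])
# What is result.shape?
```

(1, 5, 7)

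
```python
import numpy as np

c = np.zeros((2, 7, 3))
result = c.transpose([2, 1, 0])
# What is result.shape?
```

(3, 7, 2)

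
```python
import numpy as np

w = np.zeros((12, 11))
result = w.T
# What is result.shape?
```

(11, 12)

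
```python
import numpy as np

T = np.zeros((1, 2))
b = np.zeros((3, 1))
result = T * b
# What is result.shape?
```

(3, 2)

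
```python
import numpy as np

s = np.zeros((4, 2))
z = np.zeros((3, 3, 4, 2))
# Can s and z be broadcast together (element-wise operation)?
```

Yes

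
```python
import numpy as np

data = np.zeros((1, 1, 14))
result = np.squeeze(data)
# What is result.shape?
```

(14,)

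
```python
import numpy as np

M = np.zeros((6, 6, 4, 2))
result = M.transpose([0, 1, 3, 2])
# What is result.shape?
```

(6, 6, 2, 4)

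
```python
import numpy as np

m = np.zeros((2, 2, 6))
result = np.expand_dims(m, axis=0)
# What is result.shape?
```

(1, 2, 2, 6)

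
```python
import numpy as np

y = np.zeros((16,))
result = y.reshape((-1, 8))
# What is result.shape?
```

(2, 8)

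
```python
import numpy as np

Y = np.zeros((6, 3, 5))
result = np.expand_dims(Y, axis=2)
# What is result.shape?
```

(6, 3, 1, 5)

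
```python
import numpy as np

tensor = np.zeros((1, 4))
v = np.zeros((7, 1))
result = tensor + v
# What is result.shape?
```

(7, 4)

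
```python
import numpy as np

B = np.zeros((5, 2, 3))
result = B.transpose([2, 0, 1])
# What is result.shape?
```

(3, 5, 2)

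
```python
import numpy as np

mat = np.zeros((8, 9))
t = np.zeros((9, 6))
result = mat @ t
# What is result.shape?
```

(8, 6)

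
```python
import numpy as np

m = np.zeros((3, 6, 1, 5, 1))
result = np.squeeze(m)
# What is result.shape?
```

(3, 6, 5)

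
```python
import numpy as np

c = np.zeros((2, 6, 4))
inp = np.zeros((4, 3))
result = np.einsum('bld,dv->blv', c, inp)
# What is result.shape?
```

(2, 6, 3)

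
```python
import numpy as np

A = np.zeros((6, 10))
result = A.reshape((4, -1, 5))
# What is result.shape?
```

(4, 3, 5)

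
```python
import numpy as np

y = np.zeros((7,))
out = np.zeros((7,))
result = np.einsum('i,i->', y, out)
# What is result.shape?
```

()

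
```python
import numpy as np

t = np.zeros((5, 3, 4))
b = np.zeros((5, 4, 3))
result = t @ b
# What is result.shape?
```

(5, 3, 3)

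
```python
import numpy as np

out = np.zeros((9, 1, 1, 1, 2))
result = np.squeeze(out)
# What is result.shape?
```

(9, 2)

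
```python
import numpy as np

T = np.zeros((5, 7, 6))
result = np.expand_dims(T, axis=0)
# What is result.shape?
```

(1, 5, 7, 6)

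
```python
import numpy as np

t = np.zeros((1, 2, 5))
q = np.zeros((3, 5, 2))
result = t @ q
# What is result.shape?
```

(3, 2, 2)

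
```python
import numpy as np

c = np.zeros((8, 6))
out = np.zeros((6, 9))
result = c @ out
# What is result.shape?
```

(8, 9)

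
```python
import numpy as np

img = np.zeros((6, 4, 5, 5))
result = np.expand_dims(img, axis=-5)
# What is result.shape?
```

(1, 6, 4, 5, 5)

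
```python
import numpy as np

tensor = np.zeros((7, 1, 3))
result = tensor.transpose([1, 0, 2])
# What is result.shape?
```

(1, 7, 3)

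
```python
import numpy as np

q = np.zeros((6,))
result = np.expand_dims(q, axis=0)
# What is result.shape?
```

(1, 6)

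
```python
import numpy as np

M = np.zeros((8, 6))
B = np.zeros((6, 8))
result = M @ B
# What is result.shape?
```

(8, 8)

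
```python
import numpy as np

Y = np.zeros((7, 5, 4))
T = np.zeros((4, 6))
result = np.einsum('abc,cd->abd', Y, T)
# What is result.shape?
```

(7, 5, 6)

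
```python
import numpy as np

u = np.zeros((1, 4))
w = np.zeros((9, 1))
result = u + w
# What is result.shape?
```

(9, 4)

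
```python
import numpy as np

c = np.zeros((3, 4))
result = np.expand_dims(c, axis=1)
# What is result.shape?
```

(3, 1, 4)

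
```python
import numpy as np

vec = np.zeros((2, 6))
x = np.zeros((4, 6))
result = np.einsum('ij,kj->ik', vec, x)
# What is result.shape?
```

(2, 4)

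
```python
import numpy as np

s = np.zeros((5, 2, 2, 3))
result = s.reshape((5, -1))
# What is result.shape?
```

(5, 12)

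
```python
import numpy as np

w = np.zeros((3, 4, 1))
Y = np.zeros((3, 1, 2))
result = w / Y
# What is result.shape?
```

(3, 4, 2)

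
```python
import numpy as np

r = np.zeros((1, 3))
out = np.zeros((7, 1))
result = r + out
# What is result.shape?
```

(7, 3)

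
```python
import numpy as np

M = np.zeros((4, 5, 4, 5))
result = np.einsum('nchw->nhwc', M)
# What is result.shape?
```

(4, 4, 5, 5)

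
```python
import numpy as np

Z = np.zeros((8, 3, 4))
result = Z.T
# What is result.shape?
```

(4, 3, 8)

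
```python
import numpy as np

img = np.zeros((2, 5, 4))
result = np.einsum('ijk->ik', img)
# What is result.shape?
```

(2, 4)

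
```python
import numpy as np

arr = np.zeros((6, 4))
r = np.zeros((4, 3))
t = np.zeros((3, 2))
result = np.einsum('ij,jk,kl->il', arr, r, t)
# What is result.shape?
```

(6, 2)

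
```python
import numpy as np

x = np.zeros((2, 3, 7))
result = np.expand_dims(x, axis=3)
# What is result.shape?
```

(2, 3, 7, 1)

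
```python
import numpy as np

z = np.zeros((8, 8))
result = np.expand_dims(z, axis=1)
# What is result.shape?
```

(8, 1, 8)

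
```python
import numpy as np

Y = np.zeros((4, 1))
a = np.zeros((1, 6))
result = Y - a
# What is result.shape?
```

(4, 6)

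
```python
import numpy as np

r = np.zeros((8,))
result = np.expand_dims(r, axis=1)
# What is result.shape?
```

(8, 1)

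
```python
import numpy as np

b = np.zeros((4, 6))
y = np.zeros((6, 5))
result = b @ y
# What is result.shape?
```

(4, 5)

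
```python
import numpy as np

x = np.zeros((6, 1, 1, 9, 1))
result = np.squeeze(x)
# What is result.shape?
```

(6, 9)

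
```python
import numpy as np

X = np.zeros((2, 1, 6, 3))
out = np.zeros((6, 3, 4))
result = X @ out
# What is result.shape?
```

(2, 6, 6, 4)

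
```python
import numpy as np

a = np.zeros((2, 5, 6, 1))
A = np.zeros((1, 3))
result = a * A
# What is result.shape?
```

(2, 5, 6, 3)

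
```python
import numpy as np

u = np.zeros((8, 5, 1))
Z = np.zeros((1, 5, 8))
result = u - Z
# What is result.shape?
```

(8, 5, 8)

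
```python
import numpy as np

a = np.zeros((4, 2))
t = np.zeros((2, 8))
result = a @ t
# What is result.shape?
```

(4, 8)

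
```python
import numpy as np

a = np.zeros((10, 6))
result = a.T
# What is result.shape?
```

(6, 10)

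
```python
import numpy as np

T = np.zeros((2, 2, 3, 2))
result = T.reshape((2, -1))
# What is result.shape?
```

(2, 12)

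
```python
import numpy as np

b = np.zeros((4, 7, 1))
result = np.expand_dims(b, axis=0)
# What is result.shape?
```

(1, 4, 7, 1)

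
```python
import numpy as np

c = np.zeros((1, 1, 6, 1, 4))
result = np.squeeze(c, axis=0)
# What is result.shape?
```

(1, 6, 1, 4)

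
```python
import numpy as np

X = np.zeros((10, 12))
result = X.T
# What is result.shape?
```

(12, 10)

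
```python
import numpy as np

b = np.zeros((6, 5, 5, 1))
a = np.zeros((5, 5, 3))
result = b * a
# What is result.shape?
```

(6, 5, 5, 3)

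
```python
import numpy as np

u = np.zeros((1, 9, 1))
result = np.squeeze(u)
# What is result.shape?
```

(9,)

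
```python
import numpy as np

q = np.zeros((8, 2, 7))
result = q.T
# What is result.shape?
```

(7, 2, 8)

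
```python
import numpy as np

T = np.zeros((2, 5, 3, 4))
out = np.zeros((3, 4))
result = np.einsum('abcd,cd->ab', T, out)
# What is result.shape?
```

(2, 5)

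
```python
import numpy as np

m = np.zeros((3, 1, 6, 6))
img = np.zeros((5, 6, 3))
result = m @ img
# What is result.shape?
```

(3, 5, 6, 3)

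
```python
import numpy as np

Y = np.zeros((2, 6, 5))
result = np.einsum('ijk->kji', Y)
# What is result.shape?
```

(5, 6, 2)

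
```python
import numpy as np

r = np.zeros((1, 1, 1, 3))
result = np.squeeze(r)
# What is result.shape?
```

(3,)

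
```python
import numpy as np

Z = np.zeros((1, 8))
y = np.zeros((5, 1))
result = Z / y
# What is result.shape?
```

(5, 8)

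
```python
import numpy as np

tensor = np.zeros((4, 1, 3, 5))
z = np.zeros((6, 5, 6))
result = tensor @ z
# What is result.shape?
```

(4, 6, 3, 6)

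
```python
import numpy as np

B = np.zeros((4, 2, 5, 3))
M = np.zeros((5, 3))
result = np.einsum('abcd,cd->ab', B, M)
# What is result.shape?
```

(4, 2)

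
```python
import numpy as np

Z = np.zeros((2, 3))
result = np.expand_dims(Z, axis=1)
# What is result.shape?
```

(2, 1, 3)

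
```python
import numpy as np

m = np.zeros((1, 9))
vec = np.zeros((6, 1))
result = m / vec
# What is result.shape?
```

(6, 9)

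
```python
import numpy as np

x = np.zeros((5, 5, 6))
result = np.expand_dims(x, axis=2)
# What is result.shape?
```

(5, 5, 1, 6)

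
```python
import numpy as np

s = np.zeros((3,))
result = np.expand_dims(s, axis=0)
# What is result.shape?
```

(1, 3)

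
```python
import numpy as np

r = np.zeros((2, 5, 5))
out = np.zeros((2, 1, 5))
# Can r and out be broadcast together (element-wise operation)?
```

Yes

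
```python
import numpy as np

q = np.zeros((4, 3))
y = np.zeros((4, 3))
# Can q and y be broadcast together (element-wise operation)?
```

Yes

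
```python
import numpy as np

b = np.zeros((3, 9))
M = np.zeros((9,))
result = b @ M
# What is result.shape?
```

(3,)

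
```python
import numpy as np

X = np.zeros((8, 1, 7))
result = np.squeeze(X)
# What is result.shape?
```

(8, 7)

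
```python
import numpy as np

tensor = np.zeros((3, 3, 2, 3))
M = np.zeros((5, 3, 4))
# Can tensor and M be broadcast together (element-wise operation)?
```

No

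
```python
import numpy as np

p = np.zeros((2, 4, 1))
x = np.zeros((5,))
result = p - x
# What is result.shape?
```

(2, 4, 5)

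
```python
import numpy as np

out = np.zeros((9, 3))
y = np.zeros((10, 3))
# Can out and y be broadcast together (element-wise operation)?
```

No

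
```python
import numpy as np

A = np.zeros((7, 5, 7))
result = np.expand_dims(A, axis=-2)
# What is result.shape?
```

(7, 5, 1, 7)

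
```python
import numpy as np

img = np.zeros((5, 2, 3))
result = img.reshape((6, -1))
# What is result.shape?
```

(6, 5)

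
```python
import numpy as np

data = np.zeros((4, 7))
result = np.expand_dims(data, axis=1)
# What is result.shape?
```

(4, 1, 7)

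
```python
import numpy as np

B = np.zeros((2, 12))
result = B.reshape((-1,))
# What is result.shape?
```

(24,)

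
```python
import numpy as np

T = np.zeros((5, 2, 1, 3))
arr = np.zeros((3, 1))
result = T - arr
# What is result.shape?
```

(5, 2, 3, 3)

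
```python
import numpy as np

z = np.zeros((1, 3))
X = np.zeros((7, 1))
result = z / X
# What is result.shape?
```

(7, 3)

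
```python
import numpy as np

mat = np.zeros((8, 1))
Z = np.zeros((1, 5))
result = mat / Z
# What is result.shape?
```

(8, 5)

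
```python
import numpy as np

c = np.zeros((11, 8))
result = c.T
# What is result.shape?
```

(8, 11)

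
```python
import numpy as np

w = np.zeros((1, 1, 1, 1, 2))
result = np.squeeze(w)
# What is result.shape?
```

(2,)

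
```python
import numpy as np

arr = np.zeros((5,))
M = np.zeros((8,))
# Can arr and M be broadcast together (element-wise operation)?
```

No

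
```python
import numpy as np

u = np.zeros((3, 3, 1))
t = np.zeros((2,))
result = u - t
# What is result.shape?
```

(3, 3, 2)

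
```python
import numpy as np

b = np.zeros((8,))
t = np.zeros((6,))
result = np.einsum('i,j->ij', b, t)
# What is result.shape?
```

(8, 6)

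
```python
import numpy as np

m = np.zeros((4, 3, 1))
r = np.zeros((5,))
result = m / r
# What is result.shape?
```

(4, 3, 5)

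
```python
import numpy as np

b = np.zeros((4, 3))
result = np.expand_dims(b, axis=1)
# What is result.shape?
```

(4, 1, 3)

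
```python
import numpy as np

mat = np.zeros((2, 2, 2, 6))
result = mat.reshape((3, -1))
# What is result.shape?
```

(3, 16)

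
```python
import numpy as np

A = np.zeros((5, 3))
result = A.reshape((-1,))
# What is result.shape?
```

(15,)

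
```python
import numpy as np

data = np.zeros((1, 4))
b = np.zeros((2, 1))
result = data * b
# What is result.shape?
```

(2, 4)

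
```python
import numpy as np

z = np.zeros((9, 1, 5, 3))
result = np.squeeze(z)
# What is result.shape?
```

(9, 5, 3)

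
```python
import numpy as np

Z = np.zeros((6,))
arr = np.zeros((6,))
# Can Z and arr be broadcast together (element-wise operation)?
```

Yes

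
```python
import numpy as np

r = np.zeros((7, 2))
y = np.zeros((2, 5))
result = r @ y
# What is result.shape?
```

(7, 5)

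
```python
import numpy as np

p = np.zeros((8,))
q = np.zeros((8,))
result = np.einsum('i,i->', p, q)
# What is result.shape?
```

()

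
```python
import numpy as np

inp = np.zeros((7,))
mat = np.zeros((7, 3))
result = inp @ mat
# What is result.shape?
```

(3,)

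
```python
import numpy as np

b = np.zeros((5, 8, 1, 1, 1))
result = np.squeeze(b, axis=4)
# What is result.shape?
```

(5, 8, 1, 1)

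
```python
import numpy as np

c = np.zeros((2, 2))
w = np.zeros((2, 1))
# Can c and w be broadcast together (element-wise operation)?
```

Yes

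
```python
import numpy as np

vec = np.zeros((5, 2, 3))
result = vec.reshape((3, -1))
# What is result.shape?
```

(3, 10)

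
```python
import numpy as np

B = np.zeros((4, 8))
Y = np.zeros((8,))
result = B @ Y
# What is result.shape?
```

(4,)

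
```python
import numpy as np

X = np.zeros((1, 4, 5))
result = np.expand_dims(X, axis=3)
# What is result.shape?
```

(1, 4, 5, 1)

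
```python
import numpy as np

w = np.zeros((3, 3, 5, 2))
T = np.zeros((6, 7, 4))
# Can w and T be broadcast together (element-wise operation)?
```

No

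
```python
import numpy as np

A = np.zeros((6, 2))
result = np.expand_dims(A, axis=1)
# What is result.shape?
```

(6, 1, 2)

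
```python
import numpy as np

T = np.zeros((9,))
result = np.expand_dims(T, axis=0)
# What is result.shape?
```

(1, 9)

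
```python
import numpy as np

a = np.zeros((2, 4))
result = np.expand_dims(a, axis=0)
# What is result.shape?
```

(1, 2, 4)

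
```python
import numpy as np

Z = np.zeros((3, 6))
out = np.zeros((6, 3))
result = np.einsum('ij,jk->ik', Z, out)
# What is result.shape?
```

(3, 3)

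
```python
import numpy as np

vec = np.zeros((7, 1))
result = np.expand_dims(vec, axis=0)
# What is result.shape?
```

(1, 7, 1)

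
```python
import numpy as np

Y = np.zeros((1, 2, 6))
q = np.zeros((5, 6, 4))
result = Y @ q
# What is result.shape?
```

(5, 2, 4)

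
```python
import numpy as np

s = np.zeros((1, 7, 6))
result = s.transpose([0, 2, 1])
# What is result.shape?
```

(1, 6, 7)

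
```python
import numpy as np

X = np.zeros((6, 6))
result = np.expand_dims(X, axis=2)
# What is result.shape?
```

(6, 6, 1)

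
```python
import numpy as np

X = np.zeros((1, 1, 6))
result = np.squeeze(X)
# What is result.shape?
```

(6,)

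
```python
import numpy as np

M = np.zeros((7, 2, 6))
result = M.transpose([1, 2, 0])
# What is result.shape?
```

(2, 6, 7)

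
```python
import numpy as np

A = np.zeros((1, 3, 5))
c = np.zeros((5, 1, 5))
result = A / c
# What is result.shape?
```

(5, 3, 5)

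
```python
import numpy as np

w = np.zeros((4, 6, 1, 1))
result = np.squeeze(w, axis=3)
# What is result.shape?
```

(4, 6, 1)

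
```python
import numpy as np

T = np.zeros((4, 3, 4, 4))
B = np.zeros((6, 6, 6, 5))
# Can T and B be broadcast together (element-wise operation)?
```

No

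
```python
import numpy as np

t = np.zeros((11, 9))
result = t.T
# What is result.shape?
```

(9, 11)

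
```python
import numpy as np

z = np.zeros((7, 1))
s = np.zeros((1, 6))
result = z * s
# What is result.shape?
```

(7, 6)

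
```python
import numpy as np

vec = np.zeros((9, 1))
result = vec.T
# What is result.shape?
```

(1, 9)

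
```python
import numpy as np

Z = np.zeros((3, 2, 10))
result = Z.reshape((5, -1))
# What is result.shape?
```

(5, 12)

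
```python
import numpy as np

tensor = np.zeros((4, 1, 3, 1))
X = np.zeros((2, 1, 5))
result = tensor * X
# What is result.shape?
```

(4, 2, 3, 5)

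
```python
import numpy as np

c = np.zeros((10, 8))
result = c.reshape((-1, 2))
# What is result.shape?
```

(40, 2)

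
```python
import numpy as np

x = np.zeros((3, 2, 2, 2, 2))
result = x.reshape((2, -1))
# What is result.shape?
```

(2, 24)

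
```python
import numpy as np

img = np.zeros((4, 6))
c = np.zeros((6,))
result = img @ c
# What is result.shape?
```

(4,)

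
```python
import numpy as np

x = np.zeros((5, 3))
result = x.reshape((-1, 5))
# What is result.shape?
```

(3, 5)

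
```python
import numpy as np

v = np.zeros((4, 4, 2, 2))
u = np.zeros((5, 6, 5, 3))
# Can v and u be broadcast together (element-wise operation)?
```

No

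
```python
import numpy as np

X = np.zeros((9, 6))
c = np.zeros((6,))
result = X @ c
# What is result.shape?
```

(9,)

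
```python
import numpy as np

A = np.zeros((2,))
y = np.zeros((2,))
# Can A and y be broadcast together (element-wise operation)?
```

Yes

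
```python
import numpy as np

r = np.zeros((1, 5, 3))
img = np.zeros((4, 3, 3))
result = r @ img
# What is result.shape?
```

(4, 5, 3)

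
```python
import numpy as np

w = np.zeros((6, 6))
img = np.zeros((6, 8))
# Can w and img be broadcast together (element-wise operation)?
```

No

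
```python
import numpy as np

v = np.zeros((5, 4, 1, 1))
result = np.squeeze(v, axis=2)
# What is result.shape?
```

(5, 4, 1)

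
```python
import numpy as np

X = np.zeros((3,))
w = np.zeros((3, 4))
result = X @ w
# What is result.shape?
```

(4,)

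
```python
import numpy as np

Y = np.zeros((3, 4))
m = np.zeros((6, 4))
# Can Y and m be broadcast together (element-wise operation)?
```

No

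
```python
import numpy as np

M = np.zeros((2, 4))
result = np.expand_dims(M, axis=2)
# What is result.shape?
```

(2, 4, 1)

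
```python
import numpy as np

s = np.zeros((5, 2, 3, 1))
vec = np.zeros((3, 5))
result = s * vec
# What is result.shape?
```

(5, 2, 3, 5)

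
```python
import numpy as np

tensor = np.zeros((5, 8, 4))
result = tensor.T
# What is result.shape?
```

(4, 8, 5)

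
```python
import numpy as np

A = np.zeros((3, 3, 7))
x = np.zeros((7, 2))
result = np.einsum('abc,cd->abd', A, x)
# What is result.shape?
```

(3, 3, 2)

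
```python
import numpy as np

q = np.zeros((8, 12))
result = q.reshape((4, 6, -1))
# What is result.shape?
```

(4, 6, 4)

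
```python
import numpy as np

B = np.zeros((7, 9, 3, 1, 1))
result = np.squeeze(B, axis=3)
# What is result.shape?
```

(7, 9, 3, 1)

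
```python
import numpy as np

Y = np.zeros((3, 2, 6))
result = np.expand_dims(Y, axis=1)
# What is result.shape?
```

(3, 1, 2, 6)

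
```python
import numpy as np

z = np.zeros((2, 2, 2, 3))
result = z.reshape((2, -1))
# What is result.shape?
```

(2, 12)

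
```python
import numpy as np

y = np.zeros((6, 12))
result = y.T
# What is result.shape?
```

(12, 6)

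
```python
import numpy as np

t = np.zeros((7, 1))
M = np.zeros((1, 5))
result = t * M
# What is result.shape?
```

(7, 5)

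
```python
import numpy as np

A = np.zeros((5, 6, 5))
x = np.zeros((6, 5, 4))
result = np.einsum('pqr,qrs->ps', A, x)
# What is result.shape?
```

(5, 4)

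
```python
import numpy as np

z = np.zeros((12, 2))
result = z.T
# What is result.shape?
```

(2, 12)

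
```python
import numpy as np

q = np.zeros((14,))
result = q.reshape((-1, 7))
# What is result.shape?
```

(2, 7)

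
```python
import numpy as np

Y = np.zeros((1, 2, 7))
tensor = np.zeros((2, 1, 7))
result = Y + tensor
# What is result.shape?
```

(2, 2, 7)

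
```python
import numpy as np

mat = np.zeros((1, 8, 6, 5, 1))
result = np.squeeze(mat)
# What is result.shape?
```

(8, 6, 5)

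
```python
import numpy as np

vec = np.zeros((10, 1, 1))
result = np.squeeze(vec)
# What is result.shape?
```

(10,)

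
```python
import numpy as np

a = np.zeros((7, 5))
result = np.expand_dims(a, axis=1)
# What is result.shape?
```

(7, 1, 5)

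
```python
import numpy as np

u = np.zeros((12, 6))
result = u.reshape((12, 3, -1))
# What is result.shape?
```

(12, 3, 2)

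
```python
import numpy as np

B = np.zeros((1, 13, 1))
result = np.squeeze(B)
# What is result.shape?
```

(13,)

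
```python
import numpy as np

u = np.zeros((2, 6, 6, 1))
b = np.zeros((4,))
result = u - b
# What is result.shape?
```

(2, 6, 6, 4)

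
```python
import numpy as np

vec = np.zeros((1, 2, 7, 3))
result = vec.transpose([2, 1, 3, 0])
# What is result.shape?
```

(7, 2, 3, 1)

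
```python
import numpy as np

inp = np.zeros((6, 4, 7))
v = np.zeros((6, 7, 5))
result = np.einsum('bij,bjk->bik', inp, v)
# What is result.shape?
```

(6, 4, 5)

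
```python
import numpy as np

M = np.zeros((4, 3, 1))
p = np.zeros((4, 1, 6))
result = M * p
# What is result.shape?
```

(4, 3, 6)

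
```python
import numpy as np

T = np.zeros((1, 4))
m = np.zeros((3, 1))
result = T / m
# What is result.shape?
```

(3, 4)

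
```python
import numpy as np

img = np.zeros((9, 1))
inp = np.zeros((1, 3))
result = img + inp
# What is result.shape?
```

(9, 3)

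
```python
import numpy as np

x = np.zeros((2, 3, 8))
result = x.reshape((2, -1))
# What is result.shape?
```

(2, 24)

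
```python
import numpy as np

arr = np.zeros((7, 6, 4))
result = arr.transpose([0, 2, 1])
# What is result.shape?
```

(7, 4, 6)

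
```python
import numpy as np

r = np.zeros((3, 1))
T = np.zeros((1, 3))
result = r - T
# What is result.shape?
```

(3, 3)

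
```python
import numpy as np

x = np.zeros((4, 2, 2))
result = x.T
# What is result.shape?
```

(2, 2, 4)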